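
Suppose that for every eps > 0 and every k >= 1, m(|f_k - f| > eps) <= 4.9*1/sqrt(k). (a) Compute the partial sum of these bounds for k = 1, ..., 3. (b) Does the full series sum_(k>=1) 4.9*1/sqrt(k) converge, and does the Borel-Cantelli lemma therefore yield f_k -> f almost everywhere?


Step 1: List the terms 4.9*1/sqrt(k) for k = 1 to 3:
  k=1: 4.9
  k=2: 3.464823
  k=3: 2.829016
Step 2: Partial sum = 4.9 + 3.464823 + 2.829016
     = 11.19384
Step 3: The full series sum_(k>=1) 4.9*1/sqrt(k) diverges (p-series with p = 1/2 <= 1; a nonzero constant multiple of a divergent series diverges).
Step 4: The (first) Borel-Cantelli lemma requires a summable sequence of measures, so it does not apply here;
        from this bound alone no conclusion about a.e. convergence can be drawn (convergence in measure still
        gives an a.e.-convergent subsequence, but not a.e. convergence of the whole sequence).
Conclusion: series diverges; Borel-Cantelli is inconclusive about a.e. convergence of f_k.


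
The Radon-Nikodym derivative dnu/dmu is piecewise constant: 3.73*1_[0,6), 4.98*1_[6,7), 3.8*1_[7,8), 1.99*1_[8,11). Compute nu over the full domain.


Integrate each piece of the Radon-Nikodym derivative:
Step 1: integral_0^6 3.73 dx = 3.73*(6-0) = 3.73*6 = 22.38
Step 2: integral_6^7 4.98 dx = 4.98*(7-6) = 4.98*1 = 4.98
Step 3: integral_7^8 3.8 dx = 3.8*(8-7) = 3.8*1 = 3.8
Step 4: integral_8^11 1.99 dx = 1.99*(11-8) = 1.99*3 = 5.97
Total: 22.38 + 4.98 + 3.8 + 5.97 = 37.13


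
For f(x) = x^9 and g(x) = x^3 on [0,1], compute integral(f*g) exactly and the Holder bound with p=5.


Step 1: Exact integral of f*g = integral(x^12, 0, 1) = 1/13
     = 0.076923
Step 2: Holder bound with p=5, q=1.25:
  ||f||_p = (integral x^45 dx)^(1/5) = (1/46)^(1/5) = 0.464995
  ||g||_q = (integral x^3.75 dx)^(1/1.25) = (1/4.75)^(1/1.25) = 0.287505
Step 3: Holder bound = ||f||_p * ||g||_q = 0.464995 * 0.287505 = 0.133688
Verification: 0.076923 <= 0.133688 (Holder holds)


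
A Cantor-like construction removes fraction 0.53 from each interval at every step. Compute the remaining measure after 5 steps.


Step 1: At each step, fraction remaining = 1 - 0.53 = 0.47
Step 2: After 5 steps, measure = (0.47)^5
Step 3: Computing the power step by step:
  After step 1: 0.47
  After step 2: 0.2209
  After step 3: 0.103823
  After step 4: 0.048797
  After step 5: 0.022935
Result = 0.022935


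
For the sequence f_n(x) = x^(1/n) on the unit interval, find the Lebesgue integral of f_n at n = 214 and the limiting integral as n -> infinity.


At n = 214: f_214(x) = x^(1/214).
Step 1: integral(x^(1/214), 0, 1) = [x^(1/214+1) / (1/214+1)] from 0 to 1
     = 1 / (1/214 + 1) = 1 / ((214+1)/214) = 214/(214+1)
     = 214/215 = 0.995349
Step 2: As n -> infinity, f_n(x) = x^(1/n) -> 1 for x in (0,1], and f_n is increasing in n.
By MCT, lim_n integral(f_n) = integral(lim_n f_n) = integral(1, 0, 1) = 1.
Step 3: Verify convergence: 214/215 = 0.995349 -> 1


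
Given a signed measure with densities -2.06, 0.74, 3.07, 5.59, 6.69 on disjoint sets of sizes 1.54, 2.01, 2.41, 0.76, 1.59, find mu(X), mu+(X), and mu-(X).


Step 1: Compute signed measure on each set:
  Set 1: -2.06 * 1.54 = -3.1724
  Set 2: 0.74 * 2.01 = 1.4874
  Set 3: 3.07 * 2.41 = 7.3987
  Set 4: 5.59 * 0.76 = 4.2484
  Set 5: 6.69 * 1.59 = 10.6371
Step 2: Total signed measure = (-3.1724) + (1.4874) + (7.3987) + (4.2484) + (10.6371)
     = 20.5992
Step 3: Positive part mu+(X) = sum of positive contributions = 23.7716
Step 4: Negative part mu-(X) = |sum of negative contributions| = 3.1724


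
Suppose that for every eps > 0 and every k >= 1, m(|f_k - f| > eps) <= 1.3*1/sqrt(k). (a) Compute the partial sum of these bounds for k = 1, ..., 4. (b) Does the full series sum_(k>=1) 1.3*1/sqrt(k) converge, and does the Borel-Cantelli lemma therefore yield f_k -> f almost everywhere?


Step 1: List the terms 1.3*1/sqrt(k) for k = 1 to 4:
  k=1: 1.3
  k=2: 0.919239
  k=3: 0.750555
  k=4: 0.65
Step 2: Partial sum = 1.3 + 0.919239 + 0.750555 + 0.65
     = 3.619794
Step 3: The full series sum_(k>=1) 1.3*1/sqrt(k) diverges (p-series with p = 1/2 <= 1; a nonzero constant multiple of a divergent series diverges).
Step 4: The (first) Borel-Cantelli lemma requires a summable sequence of measures, so it does not apply here;
        from this bound alone no conclusion about a.e. convergence can be drawn (convergence in measure still
        gives an a.e.-convergent subsequence, but not a.e. convergence of the whole sequence).
Conclusion: series diverges; Borel-Cantelli is inconclusive about a.e. convergence of f_k.


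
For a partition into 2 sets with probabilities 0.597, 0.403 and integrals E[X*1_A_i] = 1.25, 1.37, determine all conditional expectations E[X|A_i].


For each cell A_i: E[X|A_i] = E[X*1_A_i] / P(A_i)
Step 1: E[X|A_1] = 1.25 / 0.597 = 2.093802
Step 2: E[X|A_2] = 1.37 / 0.403 = 3.399504
Verification: E[X] = sum E[X*1_A_i] = 1.25 + 1.37 = 2.62


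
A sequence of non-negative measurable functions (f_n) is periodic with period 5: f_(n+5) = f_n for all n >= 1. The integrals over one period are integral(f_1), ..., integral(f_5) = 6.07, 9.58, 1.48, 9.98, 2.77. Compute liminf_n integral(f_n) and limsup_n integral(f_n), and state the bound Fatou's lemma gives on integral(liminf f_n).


The sequence (integral(f_n)) is periodic with period 5, repeating the values 6.07, 9.58, 1.48, 9.98, 2.77 indefinitely.
Step 1: For a periodic sequence, every tail (a_m, a_(m+1), ...) contains all 5 period values infinitely often.
Step 2: Hence inf of every tail = min of the period values = min(6.07, 9.58, 1.48, 9.98, 2.77) = 1.48.
        liminf_n integral(f_n) = sup over m of (inf of tail from m) = 1.48.
Step 3: Similarly sup of every tail = max of the period values = 9.98.
        limsup_n integral(f_n) = 9.98.
Step 4: Fatou's lemma: integral(liminf_n f_n) <= liminf_n integral(f_n) = 1.48.
        So the integral of the pointwise liminf is at most 1.48.


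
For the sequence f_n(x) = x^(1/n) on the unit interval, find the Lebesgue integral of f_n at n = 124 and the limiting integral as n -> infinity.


At n = 124: f_124(x) = x^(1/124).
Step 1: integral(x^(1/124), 0, 1) = [x^(1/124+1) / (1/124+1)] from 0 to 1
     = 1 / (1/124 + 1) = 1 / ((124+1)/124) = 124/(124+1)
     = 124/125 = 0.992
Step 2: As n -> infinity, f_n(x) = x^(1/n) -> 1 for x in (0,1], and f_n is increasing in n.
By MCT, lim_n integral(f_n) = integral(lim_n f_n) = integral(1, 0, 1) = 1.
Step 3: Verify convergence: 124/125 = 0.992 -> 1


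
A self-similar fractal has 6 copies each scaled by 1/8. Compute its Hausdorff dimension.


For a self-similar set with N copies scaled by 1/r:
dim_H = log(N)/log(r) = log(6)/log(8)
= 1.791759/2.079442
= 0.861654


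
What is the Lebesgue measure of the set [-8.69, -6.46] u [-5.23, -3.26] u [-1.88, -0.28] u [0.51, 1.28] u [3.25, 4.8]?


For pairwise disjoint intervals, m(union) = sum of lengths.
= (-6.46 - -8.69) + (-3.26 - -5.23) + (-0.28 - -1.88) + (1.28 - 0.51) + (4.8 - 3.25)
= 2.23 + 1.97 + 1.6 + 0.77 + 1.55
= 8.12


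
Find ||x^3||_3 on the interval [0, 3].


Step 1: ||f||_3 = (integral_0^3 |x^3|^3 dx)^(1/3)
     = (integral_0^3 x^9 dx)^(1/3)
Step 2: integral_0^3 x^9 dx = [x^10/(10)] from 0 to 3 = 3^10/10
     = 59049/10 = 5904.9
Step 3: ||f||_3 = (5904.9)^(1/3) = 18.07469


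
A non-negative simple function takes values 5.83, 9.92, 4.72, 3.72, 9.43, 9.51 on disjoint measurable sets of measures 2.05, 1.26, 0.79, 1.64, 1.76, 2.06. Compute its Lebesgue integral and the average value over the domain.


Step 1: Integral = sum(value_i * measure_i)
= 5.83*2.05 + 9.92*1.26 + 4.72*0.79 + 3.72*1.64 + 9.43*1.76 + 9.51*2.06
= 11.9515 + 12.4992 + 3.7288 + 6.1008 + 16.5968 + 19.5906
= 70.4677
Step 2: Total measure of domain = 2.05 + 1.26 + 0.79 + 1.64 + 1.76 + 2.06 = 9.56
Step 3: Average value = 70.4677 / 9.56 = 7.371098


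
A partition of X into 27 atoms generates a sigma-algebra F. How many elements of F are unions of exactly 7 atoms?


Each element of F is a union of some subset of the 27 atoms.
Elements that are unions of exactly 7 atoms correspond to 7-element subsets of the 27 atoms.
Count = C(27, 7) = 27! / (7! * 20!) = 888030.


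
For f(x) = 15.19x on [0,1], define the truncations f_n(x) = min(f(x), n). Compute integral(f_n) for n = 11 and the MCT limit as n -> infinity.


f(x) = 15.19x on [0,1]; f_n(x) = min(15.19x, n). At n = 11:
Step 1: f(x) reaches 11 at x = 11/15.19 = 0.724161
Step 2: integral(f_11) = integral(15.19x, 0, 0.724161) + integral(11, 0.724161, 1)
       = 15.19*0.724161^2/2 + 11*(1 - 0.724161)
       = 3.982883 + 3.034233
       = 7.017117
Step 3: As n -> infinity, f_n increases to f, so by MCT integral(f_n) -> integral(f) = 15.19/2 = 7.595.
Convergence: integral(f_11) = 7.017117 -> 7.595 as n -> infinity


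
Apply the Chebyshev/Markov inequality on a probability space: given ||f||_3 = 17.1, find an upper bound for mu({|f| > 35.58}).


Chebyshev/Markov inequality: mu(|f| > eps) <= (||f||_p / eps)^p
Step 1: ||f||_3 / eps = 17.1 / 35.58 = 0.480607
Step 2: Raise to power p = 3:
  (0.480607)^3 = 0.111012
Step 3: Therefore mu(|f| > 35.58) <= 0.111012


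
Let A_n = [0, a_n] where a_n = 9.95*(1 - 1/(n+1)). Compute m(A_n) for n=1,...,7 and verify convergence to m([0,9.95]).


By continuity of measure from below: if A_n increases to A, then m(A_n) -> m(A).
Here A = [0, 9.95], so m(A) = 9.95
Step 1: a_1 = 9.95*(1 - 1/2) = 4.975, m(A_1) = 4.975
Step 2: a_2 = 9.95*(1 - 1/3) = 6.6333, m(A_2) = 6.6333
Step 3: a_3 = 9.95*(1 - 1/4) = 7.4625, m(A_3) = 7.4625
Step 4: a_4 = 9.95*(1 - 1/5) = 7.96, m(A_4) = 7.96
Step 5: a_5 = 9.95*(1 - 1/6) = 8.2917, m(A_5) = 8.2917
Step 6: a_6 = 9.95*(1 - 1/7) = 8.5286, m(A_6) = 8.5286
Step 7: a_7 = 9.95*(1 - 1/8) = 8.7062, m(A_7) = 8.7062
Limit: m(A_n) -> m([0,9.95]) = 9.95


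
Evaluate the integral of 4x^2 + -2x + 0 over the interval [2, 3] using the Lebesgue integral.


The Lebesgue integral of a Riemann-integrable function agrees with the Riemann integral.
Antiderivative F(x) = (4/3)x^3 + (-2/2)x^2 + 0x
F(3) = (4/3)*3^3 + (-2/2)*3^2 + 0*3
     = (4/3)*27 + (-2/2)*9 + 0*3
     = 36 + -9 + 0
     = 27
F(2) = 6.666667
Integral = F(3) - F(2) = 27 - 6.666667 = 20.333333


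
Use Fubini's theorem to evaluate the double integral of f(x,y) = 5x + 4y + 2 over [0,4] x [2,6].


By Fubini, integrate in x first, then y.
Step 1: Fix y, integrate over x in [0,4]:
  integral(5x + 4y + 2, x=0..4)
  = 5*(4^2 - 0^2)/2 + (4y + 2)*(4 - 0)
  = 40 + (4y + 2)*4
  = 40 + 16y + 8
  = 48 + 16y
Step 2: Integrate over y in [2,6]:
  integral(48 + 16y, y=2..6)
  = 48*4 + 16*(6^2 - 2^2)/2
  = 192 + 256
  = 448


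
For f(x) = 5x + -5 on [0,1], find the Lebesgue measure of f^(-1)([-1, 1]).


f^(-1)([-1, 1]) = {x : -1 <= 5x + -5 <= 1}
Solving: (-1 - -5)/5 <= x <= (1 - -5)/5
= [0.8, 1.2]
Intersecting with [0,1]: [0.8, 1]
Measure = 1 - 0.8 = 0.2


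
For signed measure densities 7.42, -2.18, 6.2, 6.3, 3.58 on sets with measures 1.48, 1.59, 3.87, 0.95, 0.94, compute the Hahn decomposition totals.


Step 1: Compute signed measure on each set:
  Set 1: 7.42 * 1.48 = 10.9816
  Set 2: -2.18 * 1.59 = -3.4662
  Set 3: 6.2 * 3.87 = 23.994
  Set 4: 6.3 * 0.95 = 5.985
  Set 5: 3.58 * 0.94 = 3.3652
Step 2: Total signed measure = (10.9816) + (-3.4662) + (23.994) + (5.985) + (3.3652)
     = 40.8596
Step 3: Positive part mu+(X) = sum of positive contributions = 44.3258
Step 4: Negative part mu-(X) = |sum of negative contributions| = 3.4662


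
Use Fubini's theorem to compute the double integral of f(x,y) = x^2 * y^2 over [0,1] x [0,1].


By Fubini's theorem, the double integral factors as a product of single integrals:
Step 1: integral_0^1 x^2 dx = [x^3/3] from 0 to 1
     = 1^3/3 = 0.333333
Step 2: integral_0^1 y^2 dy = [y^3/3] from 0 to 1
     = 1^3/3 = 0.333333
Step 3: Double integral = 0.333333 * 0.333333 = 0.111111


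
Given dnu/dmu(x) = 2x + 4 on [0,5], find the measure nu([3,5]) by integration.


nu(A) = integral_A (dnu/dmu) dmu = integral_3^5 (2x + 4) dx
Step 1: Antiderivative F(x) = (2/2)x^2 + 4x
Step 2: F(5) = (2/2)*5^2 + 4*5 = 25 + 20 = 45
Step 3: F(3) = (2/2)*3^2 + 4*3 = 9 + 12 = 21
Step 4: nu([3,5]) = F(5) - F(3) = 45 - 21 = 24


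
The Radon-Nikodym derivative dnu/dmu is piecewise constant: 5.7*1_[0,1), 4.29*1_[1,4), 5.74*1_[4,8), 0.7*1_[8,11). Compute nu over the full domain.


Integrate each piece of the Radon-Nikodym derivative:
Step 1: integral_0^1 5.7 dx = 5.7*(1-0) = 5.7*1 = 5.7
Step 2: integral_1^4 4.29 dx = 4.29*(4-1) = 4.29*3 = 12.87
Step 3: integral_4^8 5.74 dx = 5.74*(8-4) = 5.74*4 = 22.96
Step 4: integral_8^11 0.7 dx = 0.7*(11-8) = 0.7*3 = 2.1
Total: 5.7 + 12.87 + 22.96 + 2.1 = 43.63


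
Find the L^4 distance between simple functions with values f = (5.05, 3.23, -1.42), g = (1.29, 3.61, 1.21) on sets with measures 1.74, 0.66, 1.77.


Step 1: Compute differences f_i - g_i:
  5.05 - 1.29 = 3.76
  3.23 - 3.61 = -0.38
  -1.42 - 1.21 = -2.63
Step 2: Compute |diff|^4 * measure for each set:
  |3.76|^4 * 1.74 = 199.871734 * 1.74 = 347.776817
  |-0.38|^4 * 0.66 = 0.020851 * 0.66 = 0.013762
  |-2.63|^4 * 1.77 = 47.843506 * 1.77 = 84.683005
Step 3: Sum = 432.473584
Step 4: ||f-g||_4 = (432.473584)^(1/4) = 4.560263


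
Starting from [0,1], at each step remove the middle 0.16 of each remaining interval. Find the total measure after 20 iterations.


Step 1: At each step, fraction remaining = 1 - 0.16 = 0.84
Step 2: After 20 steps, measure = (0.84)^20
Result = 0.03059


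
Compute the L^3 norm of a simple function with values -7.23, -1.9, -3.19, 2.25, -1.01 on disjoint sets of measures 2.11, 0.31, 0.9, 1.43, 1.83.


Step 1: Compute |f_i|^3 for each value:
  |-7.23|^3 = 377.933067
  |-1.9|^3 = 6.859
  |-3.19|^3 = 32.461759
  |2.25|^3 = 11.390625
  |-1.01|^3 = 1.030301
Step 2: Multiply by measures and sum:
  377.933067 * 2.11 = 797.438771
  6.859 * 0.31 = 2.12629
  32.461759 * 0.9 = 29.215583
  11.390625 * 1.43 = 16.288594
  1.030301 * 1.83 = 1.885451
Sum = 797.438771 + 2.12629 + 29.215583 + 16.288594 + 1.885451 = 846.954689
Step 3: Take the p-th root:
||f||_3 = (846.954689)^(1/3) = 9.461356


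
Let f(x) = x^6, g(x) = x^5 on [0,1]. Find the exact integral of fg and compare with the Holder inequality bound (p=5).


Step 1: Exact integral of f*g = integral(x^11, 0, 1) = 1/12
     = 0.083333
Step 2: Holder bound with p=5, q=1.25:
  ||f||_p = (integral x^30 dx)^(1/5) = (1/31)^(1/5) = 0.503185
  ||g||_q = (integral x^6.25 dx)^(1/1.25) = (1/7.25)^(1/1.25) = 0.204989
Step 3: Holder bound = ||f||_p * ||g||_q = 0.503185 * 0.204989 = 0.103147
Verification: 0.083333 <= 0.103147 (Holder holds)


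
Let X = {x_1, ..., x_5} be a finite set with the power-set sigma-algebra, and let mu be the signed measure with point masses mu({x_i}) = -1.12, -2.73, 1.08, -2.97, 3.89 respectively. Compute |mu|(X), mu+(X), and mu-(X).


Step 1: Every measurable set is a union of atoms (the cells / points), so a Hahn decomposition is
  obtained by grouping atoms by sign: P = union of atoms with mu > 0, N = union of the remaining atoms.
  Atoms in P (indices): 3, 5;  atoms in N (indices): 1, 2, 4
  Positive values: 1.08, 3.89
  Negative values: -1.12, -2.73, -2.97
Step 2: mu+(X) = mu(P) = sum of positive atom values = 4.97
Step 3: mu-(X) = -mu(N) = sum of |negative atom values| = 6.82
Step 4: |mu|(X) = mu+(X) + mu-(X) = 4.97 + 6.82 = 11.79


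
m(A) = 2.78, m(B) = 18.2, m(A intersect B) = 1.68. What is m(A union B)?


By inclusion-exclusion: m(A u B) = m(A) + m(B) - m(A n B)
= 2.78 + 18.2 - 1.68
= 19.3


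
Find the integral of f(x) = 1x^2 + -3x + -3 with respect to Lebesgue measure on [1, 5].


The Lebesgue integral of a Riemann-integrable function agrees with the Riemann integral.
Antiderivative F(x) = (1/3)x^3 + (-3/2)x^2 + -3x
F(5) = (1/3)*5^3 + (-3/2)*5^2 + -3*5
     = (1/3)*125 + (-3/2)*25 + -3*5
     = 41.666667 + -37.5 + -15
     = -10.833333
F(1) = -4.166667
Integral = F(5) - F(1) = -10.833333 - -4.166667 = -6.666667


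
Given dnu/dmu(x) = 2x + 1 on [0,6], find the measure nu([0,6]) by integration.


nu(A) = integral_A (dnu/dmu) dmu = integral_0^6 (2x + 1) dx
Step 1: Antiderivative F(x) = (2/2)x^2 + 1x
Step 2: F(6) = (2/2)*6^2 + 1*6 = 36 + 6 = 42
Step 3: F(0) = (2/2)*0^2 + 1*0 = 0.0 + 0 = 0.0
Step 4: nu([0,6]) = F(6) - F(0) = 42 - 0.0 = 42


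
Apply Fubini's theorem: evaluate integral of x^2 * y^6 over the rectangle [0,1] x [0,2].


By Fubini's theorem, the double integral factors as a product of single integrals:
Step 1: integral_0^1 x^2 dx = [x^3/3] from 0 to 1
     = 1^3/3 = 0.333333
Step 2: integral_0^2 y^6 dy = [y^7/7] from 0 to 2
     = 2^7/7 = 18.285714
Step 3: Double integral = 0.333333 * 18.285714 = 6.095238


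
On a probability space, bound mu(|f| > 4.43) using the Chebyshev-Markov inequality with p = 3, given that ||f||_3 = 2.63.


Chebyshev/Markov inequality: mu(|f| > eps) <= (||f||_p / eps)^p
Step 1: ||f||_3 / eps = 2.63 / 4.43 = 0.593679
Step 2: Raise to power p = 3:
  (0.593679)^3 = 0.209245
Step 3: Therefore mu(|f| > 4.43) <= 0.209245


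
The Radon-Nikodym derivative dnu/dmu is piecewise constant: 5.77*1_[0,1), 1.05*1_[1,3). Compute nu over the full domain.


Integrate each piece of the Radon-Nikodym derivative:
Step 1: integral_0^1 5.77 dx = 5.77*(1-0) = 5.77*1 = 5.77
Step 2: integral_1^3 1.05 dx = 1.05*(3-1) = 1.05*2 = 2.1
Total: 5.77 + 2.1 = 7.87


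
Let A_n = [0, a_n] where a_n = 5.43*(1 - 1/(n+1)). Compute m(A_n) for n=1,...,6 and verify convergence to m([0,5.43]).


By continuity of measure from below: if A_n increases to A, then m(A_n) -> m(A).
Here A = [0, 5.43], so m(A) = 5.43
Step 1: a_1 = 5.43*(1 - 1/2) = 2.715, m(A_1) = 2.715
Step 2: a_2 = 5.43*(1 - 1/3) = 3.62, m(A_2) = 3.62
Step 3: a_3 = 5.43*(1 - 1/4) = 4.0725, m(A_3) = 4.0725
Step 4: a_4 = 5.43*(1 - 1/5) = 4.344, m(A_4) = 4.344
Step 5: a_5 = 5.43*(1 - 1/6) = 4.525, m(A_5) = 4.525
Step 6: a_6 = 5.43*(1 - 1/7) = 4.6543, m(A_6) = 4.6543
Limit: m(A_n) -> m([0,5.43]) = 5.43


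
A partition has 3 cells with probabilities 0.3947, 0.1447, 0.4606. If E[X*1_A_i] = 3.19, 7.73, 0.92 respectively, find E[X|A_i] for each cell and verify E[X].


For each cell A_i: E[X|A_i] = E[X*1_A_i] / P(A_i)
Step 1: E[X|A_1] = 3.19 / 0.3947 = 8.082088
Step 2: E[X|A_2] = 7.73 / 0.1447 = 53.420871
Step 3: E[X|A_3] = 0.92 / 0.4606 = 1.997395
Verification: E[X] = sum E[X*1_A_i] = 3.19 + 7.73 + 0.92 = 11.84


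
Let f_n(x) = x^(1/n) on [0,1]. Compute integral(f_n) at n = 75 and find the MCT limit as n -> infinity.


At n = 75: f_75(x) = x^(1/75).
Step 1: integral(x^(1/75), 0, 1) = [x^(1/75+1) / (1/75+1)] from 0 to 1
     = 1 / (1/75 + 1) = 1 / ((75+1)/75) = 75/(75+1)
     = 75/76 = 0.986842
Step 2: As n -> infinity, f_n(x) = x^(1/n) -> 1 for x in (0,1], and f_n is increasing in n.
By MCT, lim_n integral(f_n) = integral(lim_n f_n) = integral(1, 0, 1) = 1.
Step 3: Verify convergence: 75/76 = 0.986842 -> 1


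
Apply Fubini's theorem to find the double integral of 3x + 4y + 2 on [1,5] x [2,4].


By Fubini, integrate in x first, then y.
Step 1: Fix y, integrate over x in [1,5]:
  integral(3x + 4y + 2, x=1..5)
  = 3*(5^2 - 1^2)/2 + (4y + 2)*(5 - 1)
  = 36 + (4y + 2)*4
  = 36 + 16y + 8
  = 44 + 16y
Step 2: Integrate over y in [2,4]:
  integral(44 + 16y, y=2..4)
  = 44*2 + 16*(4^2 - 2^2)/2
  = 88 + 96
  = 184


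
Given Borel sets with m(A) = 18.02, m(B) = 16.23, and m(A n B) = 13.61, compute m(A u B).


By inclusion-exclusion: m(A u B) = m(A) + m(B) - m(A n B)
= 18.02 + 16.23 - 13.61
= 20.64


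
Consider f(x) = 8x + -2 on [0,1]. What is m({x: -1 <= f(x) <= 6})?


f^(-1)([-1, 6]) = {x : -1 <= 8x + -2 <= 6}
Solving: (-1 - -2)/8 <= x <= (6 - -2)/8
= [0.125, 1]
Intersecting with [0,1]: [0.125, 1]
Measure = 1 - 0.125 = 0.875


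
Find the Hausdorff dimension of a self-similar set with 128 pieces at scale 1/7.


For a self-similar set with N copies scaled by 1/r:
dim_H = log(N)/log(r) = log(128)/log(7)
= 4.85203/1.94591
= 2.49345


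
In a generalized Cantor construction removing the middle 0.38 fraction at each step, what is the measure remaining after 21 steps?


Step 1: At each step, fraction remaining = 1 - 0.38 = 0.62
Step 2: After 21 steps, measure = (0.62)^21
Result = 4.367425e-05


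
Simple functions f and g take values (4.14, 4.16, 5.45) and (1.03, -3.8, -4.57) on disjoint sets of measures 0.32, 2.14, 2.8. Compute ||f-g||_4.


Step 1: Compute differences f_i - g_i:
  4.14 - 1.03 = 3.11
  4.16 - -3.8 = 7.96
  5.45 - -4.57 = 10.02
Step 2: Compute |diff|^4 * measure for each set:
  |3.11|^4 * 0.32 = 93.549518 * 0.32 = 29.935846
  |7.96|^4 * 2.14 = 4014.692355 * 2.14 = 8591.441639
  |10.02|^4 * 2.8 = 10080.24032 * 2.8 = 28224.672896
Step 3: Sum = 36846.050381
Step 4: ||f-g||_4 = (36846.050381)^(1/4) = 13.854719


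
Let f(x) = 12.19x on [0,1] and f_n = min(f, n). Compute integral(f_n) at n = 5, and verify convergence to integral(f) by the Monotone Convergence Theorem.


f(x) = 12.19x on [0,1]; f_n(x) = min(12.19x, n). At n = 5:
Step 1: f(x) reaches 5 at x = 5/12.19 = 0.410172
Step 2: integral(f_5) = integral(12.19x, 0, 0.410172) + integral(5, 0.410172, 1)
       = 12.19*0.410172^2/2 + 5*(1 - 0.410172)
       = 1.025431 + 2.949139
       = 3.974569
Step 3: As n -> infinity, f_n increases to f, so by MCT integral(f_n) -> integral(f) = 12.19/2 = 6.095.
Convergence: integral(f_5) = 3.974569 -> 6.095 as n -> infinity


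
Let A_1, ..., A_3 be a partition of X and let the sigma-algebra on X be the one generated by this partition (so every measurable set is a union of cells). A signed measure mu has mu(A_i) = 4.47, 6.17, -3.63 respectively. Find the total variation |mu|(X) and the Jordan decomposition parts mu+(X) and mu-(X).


Step 1: Every measurable set is a union of atoms (the cells / points), so a Hahn decomposition is
  obtained by grouping atoms by sign: P = union of atoms with mu > 0, N = union of the remaining atoms.
  Atoms in P (indices): 1, 2;  atoms in N (indices): 3
  Positive values: 4.47, 6.17
  Negative values: -3.63
Step 2: mu+(X) = mu(P) = sum of positive atom values = 10.64
Step 3: mu-(X) = -mu(N) = sum of |negative atom values| = 3.63
Step 4: |mu|(X) = mu+(X) + mu-(X) = 10.64 + 3.63 = 14.27


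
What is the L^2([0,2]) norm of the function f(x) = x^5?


Step 1: ||f||_2 = (integral_0^2 |x^5|^2 dx)^(1/2)
     = (integral_0^2 x^10 dx)^(1/2)
Step 2: integral_0^2 x^10 dx = [x^11/(11)] from 0 to 2 = 2^11/11
     = 2048/11 = 186.181818
Step 3: ||f||_2 = (186.181818)^(1/2) = 13.644846


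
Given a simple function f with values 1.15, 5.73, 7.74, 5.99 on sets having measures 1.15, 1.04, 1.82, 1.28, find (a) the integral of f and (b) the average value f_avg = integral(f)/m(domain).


Step 1: Integral = sum(value_i * measure_i)
= 1.15*1.15 + 5.73*1.04 + 7.74*1.82 + 5.99*1.28
= 1.3225 + 5.9592 + 14.0868 + 7.6672
= 29.0357
Step 2: Total measure of domain = 1.15 + 1.04 + 1.82 + 1.28 = 5.29
Step 3: Average value = 29.0357 / 5.29 = 5.48879


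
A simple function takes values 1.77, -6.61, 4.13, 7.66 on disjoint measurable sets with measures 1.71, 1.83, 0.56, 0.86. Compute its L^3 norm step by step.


Step 1: Compute |f_i|^3 for each value:
  |1.77|^3 = 5.545233
  |-6.61|^3 = 288.804781
  |4.13|^3 = 70.444997
  |7.66|^3 = 449.455096
Step 2: Multiply by measures and sum:
  5.545233 * 1.71 = 9.482348
  288.804781 * 1.83 = 528.512749
  70.444997 * 0.56 = 39.449198
  449.455096 * 0.86 = 386.531383
Sum = 9.482348 + 528.512749 + 39.449198 + 386.531383 = 963.975679
Step 3: Take the p-th root:
||f||_3 = (963.975679)^(1/3) = 9.878447


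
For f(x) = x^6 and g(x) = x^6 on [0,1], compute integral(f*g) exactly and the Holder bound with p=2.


Step 1: Exact integral of f*g = integral(x^12, 0, 1) = 1/13
     = 0.076923
Step 2: Holder bound with p=2, q=2:
  ||f||_p = (integral x^12 dx)^(1/2) = (1/13)^(1/2) = 0.27735
  ||g||_q = (integral x^12 dx)^(1/2) = (1/13)^(1/2) = 0.27735
Step 3: Holder bound = ||f||_p * ||g||_q = 0.27735 * 0.27735 = 0.076923
Verification: 0.076923 <= 0.076923 (Holder holds)


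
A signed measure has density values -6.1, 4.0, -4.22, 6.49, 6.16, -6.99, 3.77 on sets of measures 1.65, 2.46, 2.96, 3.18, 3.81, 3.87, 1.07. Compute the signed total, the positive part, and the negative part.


Step 1: Compute signed measure on each set:
  Set 1: -6.1 * 1.65 = -10.065
  Set 2: 4.0 * 2.46 = 9.84
  Set 3: -4.22 * 2.96 = -12.4912
  Set 4: 6.49 * 3.18 = 20.6382
  Set 5: 6.16 * 3.81 = 23.4696
  Set 6: -6.99 * 3.87 = -27.0513
  Set 7: 3.77 * 1.07 = 4.0339
Step 2: Total signed measure = (-10.065) + (9.84) + (-12.4912) + (20.6382) + (23.4696) + (-27.0513) + (4.0339)
     = 8.3742
Step 3: Positive part mu+(X) = sum of positive contributions = 57.9817
Step 4: Negative part mu-(X) = |sum of negative contributions| = 49.6075


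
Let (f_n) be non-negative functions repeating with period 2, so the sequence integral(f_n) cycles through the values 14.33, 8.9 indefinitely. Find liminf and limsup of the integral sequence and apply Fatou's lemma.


The sequence (integral(f_n)) is periodic with period 2, repeating the values 14.33, 8.9 indefinitely.
Step 1: For a periodic sequence, every tail (a_m, a_(m+1), ...) contains all 2 period values infinitely often.
Step 2: Hence inf of every tail = min of the period values = min(14.33, 8.9) = 8.9.
        liminf_n integral(f_n) = sup over m of (inf of tail from m) = 8.9.
Step 3: Similarly sup of every tail = max of the period values = 14.33.
        limsup_n integral(f_n) = 14.33.
Step 4: Fatou's lemma: integral(liminf_n f_n) <= liminf_n integral(f_n) = 8.9.
        So the integral of the pointwise liminf is at most 8.9.


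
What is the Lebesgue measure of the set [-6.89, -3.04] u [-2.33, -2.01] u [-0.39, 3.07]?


For pairwise disjoint intervals, m(union) = sum of lengths.
= (-3.04 - -6.89) + (-2.01 - -2.33) + (3.07 - -0.39)
= 3.85 + 0.32 + 3.46
= 7.63


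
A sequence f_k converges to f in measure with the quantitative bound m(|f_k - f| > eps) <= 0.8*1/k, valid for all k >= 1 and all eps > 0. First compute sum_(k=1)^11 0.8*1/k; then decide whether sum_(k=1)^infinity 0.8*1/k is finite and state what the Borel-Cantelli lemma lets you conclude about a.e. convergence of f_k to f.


Step 1: List the terms 0.8*1/k for k = 1 to 11:
  k=1: 0.8
  k=2: 0.4
  k=3: 0.266667
  k=4: 0.2
  k=5: 0.16
  k=6: 0.133333
  k=7: 0.114286
  k=8: 0.1
  k=9: 0.088889
  k=10: 0.08
  k=11: 0.072727
Step 2: Partial sum = 0.8 + 0.4 + 0.266667 + 0.2 + 0.16 + 0.133333 + 0.114286 + 0.1 + 0.088889 + 0.08 + 0.072727
     = 2.415902
Step 3: The full series sum_(k>=1) 0.8*1/k diverges (harmonic series, p = 1; a nonzero constant multiple of a divergent series diverges).
Step 4: The (first) Borel-Cantelli lemma requires a summable sequence of measures, so it does not apply here;
        from this bound alone no conclusion about a.e. convergence can be drawn (convergence in measure still
        gives an a.e.-convergent subsequence, but not a.e. convergence of the whole sequence).
Conclusion: series diverges; Borel-Cantelli is inconclusive about a.e. convergence of f_k.


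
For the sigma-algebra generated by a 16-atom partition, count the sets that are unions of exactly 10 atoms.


Each element of F is a union of some subset of the 16 atoms.
Elements that are unions of exactly 10 atoms correspond to 10-element subsets of the 16 atoms.
Count = C(16, 10) = 16! / (10! * 6!) = 8008.


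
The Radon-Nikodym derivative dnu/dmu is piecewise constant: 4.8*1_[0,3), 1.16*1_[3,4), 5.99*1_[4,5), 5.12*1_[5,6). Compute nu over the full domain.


Integrate each piece of the Radon-Nikodym derivative:
Step 1: integral_0^3 4.8 dx = 4.8*(3-0) = 4.8*3 = 14.4
Step 2: integral_3^4 1.16 dx = 1.16*(4-3) = 1.16*1 = 1.16
Step 3: integral_4^5 5.99 dx = 5.99*(5-4) = 5.99*1 = 5.99
Step 4: integral_5^6 5.12 dx = 5.12*(6-5) = 5.12*1 = 5.12
Total: 14.4 + 1.16 + 5.99 + 5.12 = 26.67


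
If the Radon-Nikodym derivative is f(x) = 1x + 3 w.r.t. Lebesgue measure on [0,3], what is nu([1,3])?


nu(A) = integral_A (dnu/dmu) dmu = integral_1^3 (1x + 3) dx
Step 1: Antiderivative F(x) = (1/2)x^2 + 3x
Step 2: F(3) = (1/2)*3^2 + 3*3 = 4.5 + 9 = 13.5
Step 3: F(1) = (1/2)*1^2 + 3*1 = 0.5 + 3 = 3.5
Step 4: nu([1,3]) = F(3) - F(1) = 13.5 - 3.5 = 10


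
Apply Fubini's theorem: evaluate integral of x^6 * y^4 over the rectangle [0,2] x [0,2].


By Fubini's theorem, the double integral factors as a product of single integrals:
Step 1: integral_0^2 x^6 dx = [x^7/7] from 0 to 2
     = 2^7/7 = 18.285714
Step 2: integral_0^2 y^4 dy = [y^5/5] from 0 to 2
     = 2^5/5 = 6.4
Step 3: Double integral = 18.285714 * 6.4 = 117.028571


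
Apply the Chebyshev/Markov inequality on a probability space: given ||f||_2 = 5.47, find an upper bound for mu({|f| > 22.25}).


Chebyshev/Markov inequality: mu(|f| > eps) <= (||f||_p / eps)^p
Step 1: ||f||_2 / eps = 5.47 / 22.25 = 0.245843
Step 2: Raise to power p = 2:
  (0.245843)^2 = 0.060439
Step 3: Therefore mu(|f| > 22.25) <= 0.060439


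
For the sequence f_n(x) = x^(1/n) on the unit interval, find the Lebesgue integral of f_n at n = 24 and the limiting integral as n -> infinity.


At n = 24: f_24(x) = x^(1/24).
Step 1: integral(x^(1/24), 0, 1) = [x^(1/24+1) / (1/24+1)] from 0 to 1
     = 1 / (1/24 + 1) = 1 / ((24+1)/24) = 24/(24+1)
     = 24/25 = 0.96
Step 2: As n -> infinity, f_n(x) = x^(1/n) -> 1 for x in (0,1], and f_n is increasing in n.
By MCT, lim_n integral(f_n) = integral(lim_n f_n) = integral(1, 0, 1) = 1.
Step 3: Verify convergence: 24/25 = 0.96 -> 1


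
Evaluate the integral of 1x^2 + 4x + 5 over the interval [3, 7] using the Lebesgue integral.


The Lebesgue integral of a Riemann-integrable function agrees with the Riemann integral.
Antiderivative F(x) = (1/3)x^3 + (4/2)x^2 + 5x
F(7) = (1/3)*7^3 + (4/2)*7^2 + 5*7
     = (1/3)*343 + (4/2)*49 + 5*7
     = 114.333333 + 98 + 35
     = 247.333333
F(3) = 42
Integral = F(7) - F(3) = 247.333333 - 42 = 205.333333


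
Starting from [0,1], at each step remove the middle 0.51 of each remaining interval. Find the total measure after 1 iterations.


Step 1: At each step, fraction remaining = 1 - 0.51 = 0.49
Step 2: After 1 steps, measure = (0.49)^1
Step 3: Computing the power step by step:
  After step 1: 0.49
Result = 0.49


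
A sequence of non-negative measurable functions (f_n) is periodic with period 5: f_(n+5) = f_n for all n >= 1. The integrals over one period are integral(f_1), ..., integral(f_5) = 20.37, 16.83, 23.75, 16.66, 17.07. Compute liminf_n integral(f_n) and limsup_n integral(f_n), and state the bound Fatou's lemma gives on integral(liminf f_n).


The sequence (integral(f_n)) is periodic with period 5, repeating the values 20.37, 16.83, 23.75, 16.66, 17.07 indefinitely.
Step 1: For a periodic sequence, every tail (a_m, a_(m+1), ...) contains all 5 period values infinitely often.
Step 2: Hence inf of every tail = min of the period values = min(20.37, 16.83, 23.75, 16.66, 17.07) = 16.66.
        liminf_n integral(f_n) = sup over m of (inf of tail from m) = 16.66.
Step 3: Similarly sup of every tail = max of the period values = 23.75.
        limsup_n integral(f_n) = 23.75.
Step 4: Fatou's lemma: integral(liminf_n f_n) <= liminf_n integral(f_n) = 16.66.
        So the integral of the pointwise liminf is at most 16.66.


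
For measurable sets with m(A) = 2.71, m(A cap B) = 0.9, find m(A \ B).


m(A \ B) = m(A) - m(A n B)
= 2.71 - 0.9
= 1.81


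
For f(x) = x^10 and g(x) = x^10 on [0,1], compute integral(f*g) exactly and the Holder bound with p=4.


Step 1: Exact integral of f*g = integral(x^20, 0, 1) = 1/21
     = 0.047619
Step 2: Holder bound with p=4, q=1.333333:
  ||f||_p = (integral x^40 dx)^(1/4) = (1/41)^(1/4) = 0.395188
  ||g||_q = (integral x^13.333333 dx)^(1/1.333333) = (1/14.333333)^(1/1.333333) = 0.13575
Step 3: Holder bound = ||f||_p * ||g||_q = 0.395188 * 0.13575 = 0.053647
Verification: 0.047619 <= 0.053647 (Holder holds)


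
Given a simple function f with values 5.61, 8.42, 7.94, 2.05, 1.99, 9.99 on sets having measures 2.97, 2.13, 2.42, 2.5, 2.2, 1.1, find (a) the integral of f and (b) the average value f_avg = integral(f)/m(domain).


Step 1: Integral = sum(value_i * measure_i)
= 5.61*2.97 + 8.42*2.13 + 7.94*2.42 + 2.05*2.5 + 1.99*2.2 + 9.99*1.1
= 16.6617 + 17.9346 + 19.2148 + 5.125 + 4.378 + 10.989
= 74.3031
Step 2: Total measure of domain = 2.97 + 2.13 + 2.42 + 2.5 + 2.2 + 1.1 = 13.32
Step 3: Average value = 74.3031 / 13.32 = 5.578311


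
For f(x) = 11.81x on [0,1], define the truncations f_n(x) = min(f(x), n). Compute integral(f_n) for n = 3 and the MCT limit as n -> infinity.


f(x) = 11.81x on [0,1]; f_n(x) = min(11.81x, n). At n = 3:
Step 1: f(x) reaches 3 at x = 3/11.81 = 0.254022
Step 2: integral(f_3) = integral(11.81x, 0, 0.254022) + integral(3, 0.254022, 1)
       = 11.81*0.254022^2/2 + 3*(1 - 0.254022)
       = 0.381033 + 2.237934
       = 2.618967
Step 3: As n -> infinity, f_n increases to f, so by MCT integral(f_n) -> integral(f) = 11.81/2 = 5.905.
Convergence: integral(f_3) = 2.618967 -> 5.905 as n -> infinity


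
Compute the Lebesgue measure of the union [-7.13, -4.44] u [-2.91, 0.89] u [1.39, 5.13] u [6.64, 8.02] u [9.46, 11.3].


For pairwise disjoint intervals, m(union) = sum of lengths.
= (-4.44 - -7.13) + (0.89 - -2.91) + (5.13 - 1.39) + (8.02 - 6.64) + (11.3 - 9.46)
= 2.69 + 3.8 + 3.74 + 1.38 + 1.84
= 13.45


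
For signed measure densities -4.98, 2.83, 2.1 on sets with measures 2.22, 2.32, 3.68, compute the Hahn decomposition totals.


Step 1: Compute signed measure on each set:
  Set 1: -4.98 * 2.22 = -11.0556
  Set 2: 2.83 * 2.32 = 6.5656
  Set 3: 2.1 * 3.68 = 7.728
Step 2: Total signed measure = (-11.0556) + (6.5656) + (7.728)
     = 3.238
Step 3: Positive part mu+(X) = sum of positive contributions = 14.2936
Step 4: Negative part mu-(X) = |sum of negative contributions| = 11.0556


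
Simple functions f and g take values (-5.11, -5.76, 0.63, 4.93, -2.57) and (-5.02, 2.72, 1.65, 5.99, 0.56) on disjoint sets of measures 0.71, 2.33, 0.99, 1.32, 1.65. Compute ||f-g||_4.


Step 1: Compute differences f_i - g_i:
  -5.11 - -5.02 = -0.09
  -5.76 - 2.72 = -8.48
  0.63 - 1.65 = -1.02
  4.93 - 5.99 = -1.06
  -2.57 - 0.56 = -3.13
Step 2: Compute |diff|^4 * measure for each set:
  |-0.09|^4 * 0.71 = 6.561000e-05 * 0.71 = 4.658310e-05
  |-8.48|^4 * 2.33 = 5171.105628 * 2.33 = 12048.676114
  |-1.02|^4 * 0.99 = 1.082432 * 0.99 = 1.071608
  |-1.06|^4 * 1.32 = 1.262477 * 1.32 = 1.66647
  |-3.13|^4 * 1.65 = 95.97925 * 1.65 = 158.365762
Step 3: Sum = 12209.779999
Step 4: ||f-g||_4 = (12209.779999)^(1/4) = 10.511797


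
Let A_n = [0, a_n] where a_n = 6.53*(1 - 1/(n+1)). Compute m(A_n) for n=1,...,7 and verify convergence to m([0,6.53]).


By continuity of measure from below: if A_n increases to A, then m(A_n) -> m(A).
Here A = [0, 6.53], so m(A) = 6.53
Step 1: a_1 = 6.53*(1 - 1/2) = 3.265, m(A_1) = 3.265
Step 2: a_2 = 6.53*(1 - 1/3) = 4.3533, m(A_2) = 4.3533
Step 3: a_3 = 6.53*(1 - 1/4) = 4.8975, m(A_3) = 4.8975
Step 4: a_4 = 6.53*(1 - 1/5) = 5.224, m(A_4) = 5.224
Step 5: a_5 = 6.53*(1 - 1/6) = 5.4417, m(A_5) = 5.4417
Step 6: a_6 = 6.53*(1 - 1/7) = 5.5971, m(A_6) = 5.5971
Step 7: a_7 = 6.53*(1 - 1/8) = 5.7138, m(A_7) = 5.7138
Limit: m(A_n) -> m([0,6.53]) = 6.53


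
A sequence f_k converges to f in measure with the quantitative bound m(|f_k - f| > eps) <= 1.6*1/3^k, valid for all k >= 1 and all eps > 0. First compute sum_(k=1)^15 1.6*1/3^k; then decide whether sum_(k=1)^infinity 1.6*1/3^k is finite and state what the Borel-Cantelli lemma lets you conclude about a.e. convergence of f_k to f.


Step 1: List the terms 1.6*1/3^k for k = 1 to 15:
  k=1: 0.533333
  k=2: 0.177778
  k=3: 0.059259
  k=4: 0.019753
  k=5: 0.006584
  k=6: 0.002195
  k=7: 7.315958e-04
  k=8: 2.438653e-04
  k=9: 8.128842e-05
  k=10: 2.709614e-05
  k=11: 9.032047e-06
  k=12: 3.010682e-06
  k=13: 1.003561e-06
  k=14: 3.345203e-07
  k=15: 1.115068e-07
Step 2: Partial sum = 0.533333 + 0.177778 + 0.059259 + 0.019753 + 0.006584 + 0.002195 + 7.315958e-04 + 2.438653e-04 + 8.128842e-05 + 2.709614e-05 + 9.032047e-06 + 3.010682e-06 + 1.003561e-06 + 3.345203e-07 + 1.115068e-07
     = 0.8
Step 3: The full series sum_(k>=1) 1.6*1/3^k converges (geometric series with ratio 1/3 < 1; a constant multiple of a convergent series converges).
Step 4: Fix eps > 0. Since sum_k m(|f_k - f| > eps) < infinity, the Borel-Cantelli lemma gives
        m(limsup_k {|f_k - f| > eps}) = 0, i.e. for a.e. x, |f_k(x) - f(x)| <= eps for all large k.
        Applying this with eps = 1/j for j = 1, 2, ... and intersecting the countably many full-measure sets,
        for a.e. x we get limsup_k |f_k(x) - f(x)| <= 1/j for every j, hence f_k -> f almost everywhere.
Conclusion: series converges; Borel-Cantelli yields f_k -> f a.e.


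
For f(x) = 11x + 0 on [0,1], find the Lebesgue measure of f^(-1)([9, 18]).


f^(-1)([9, 18]) = {x : 9 <= 11x + 0 <= 18}
Solving: (9 - 0)/11 <= x <= (18 - 0)/11
= [0.818182, 1.636364]
Intersecting with [0,1]: [0.818182, 1]
Measure = 1 - 0.818182 = 0.181818


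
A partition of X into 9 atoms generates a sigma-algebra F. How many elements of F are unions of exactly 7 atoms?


Each element of F is a union of some subset of the 9 atoms.
Elements that are unions of exactly 7 atoms correspond to 7-element subsets of the 9 atoms.
Count = C(9, 7) = 9! / (7! * 2!) = 36.


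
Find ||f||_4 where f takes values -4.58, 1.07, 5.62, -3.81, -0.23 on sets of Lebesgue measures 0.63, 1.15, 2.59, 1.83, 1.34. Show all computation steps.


Step 1: Compute |f_i|^4 for each value:
  |-4.58|^4 = 440.009357
  |1.07|^4 = 1.310796
  |5.62|^4 = 997.574323
  |-3.81|^4 = 210.717159
  |-0.23|^4 = 0.002798
Step 2: Multiply by measures and sum:
  440.009357 * 0.63 = 277.205895
  1.310796 * 1.15 = 1.507415
  997.574323 * 2.59 = 2583.717498
  210.717159 * 1.83 = 385.612401
  0.002798 * 1.34 = 0.00375
Sum = 277.205895 + 1.507415 + 2583.717498 + 385.612401 + 0.00375 = 3248.046959
Step 3: Take the p-th root:
||f||_4 = (3248.046959)^(1/4) = 7.549281


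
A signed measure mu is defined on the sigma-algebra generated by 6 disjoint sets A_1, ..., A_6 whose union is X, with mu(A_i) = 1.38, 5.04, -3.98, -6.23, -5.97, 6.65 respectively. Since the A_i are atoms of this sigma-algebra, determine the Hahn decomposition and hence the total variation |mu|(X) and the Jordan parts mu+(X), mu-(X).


Step 1: Every measurable set is a union of atoms (the cells / points), so a Hahn decomposition is
  obtained by grouping atoms by sign: P = union of atoms with mu > 0, N = union of the remaining atoms.
  Atoms in P (indices): 1, 2, 6;  atoms in N (indices): 3, 4, 5
  Positive values: 1.38, 5.04, 6.65
  Negative values: -3.98, -6.23, -5.97
Step 2: mu+(X) = mu(P) = sum of positive atom values = 13.07
Step 3: mu-(X) = -mu(N) = sum of |negative atom values| = 16.18
Step 4: |mu|(X) = mu+(X) + mu-(X) = 13.07 + 16.18 = 29.25


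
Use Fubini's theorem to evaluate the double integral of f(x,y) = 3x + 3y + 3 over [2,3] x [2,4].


By Fubini, integrate in x first, then y.
Step 1: Fix y, integrate over x in [2,3]:
  integral(3x + 3y + 3, x=2..3)
  = 3*(3^2 - 2^2)/2 + (3y + 3)*(3 - 2)
  = 7.5 + (3y + 3)*1
  = 7.5 + 3y + 3
  = 10.5 + 3y
Step 2: Integrate over y in [2,4]:
  integral(10.5 + 3y, y=2..4)
  = 10.5*2 + 3*(4^2 - 2^2)/2
  = 21 + 18
  = 39


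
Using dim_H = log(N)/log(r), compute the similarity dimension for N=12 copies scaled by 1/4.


For a self-similar set with N copies scaled by 1/r:
dim_H = log(N)/log(r) = log(12)/log(4)
= 2.484907/1.386294
= 1.792481


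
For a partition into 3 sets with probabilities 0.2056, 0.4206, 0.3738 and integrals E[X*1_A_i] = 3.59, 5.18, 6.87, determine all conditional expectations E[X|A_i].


For each cell A_i: E[X|A_i] = E[X*1_A_i] / P(A_i)
Step 1: E[X|A_1] = 3.59 / 0.2056 = 17.461089
Step 2: E[X|A_2] = 5.18 / 0.4206 = 12.315739
Step 3: E[X|A_3] = 6.87 / 0.3738 = 18.378812
Verification: E[X] = sum E[X*1_A_i] = 3.59 + 5.18 + 6.87 = 15.64


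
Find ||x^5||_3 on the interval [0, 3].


Step 1: ||f||_3 = (integral_0^3 |x^5|^3 dx)^(1/3)
     = (integral_0^3 x^15 dx)^(1/3)
Step 2: integral_0^3 x^15 dx = [x^16/(16)] from 0 to 3 = 3^16/16
     = 43046721/16 = 2.690420e+06
Step 3: ||f||_3 = (2.690420e+06)^(1/3) = 139.08278
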